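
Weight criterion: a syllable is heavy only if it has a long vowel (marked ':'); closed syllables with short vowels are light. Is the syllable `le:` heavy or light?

`le:`: long vowel, open (no coda). Long vowel → heavy.

heavy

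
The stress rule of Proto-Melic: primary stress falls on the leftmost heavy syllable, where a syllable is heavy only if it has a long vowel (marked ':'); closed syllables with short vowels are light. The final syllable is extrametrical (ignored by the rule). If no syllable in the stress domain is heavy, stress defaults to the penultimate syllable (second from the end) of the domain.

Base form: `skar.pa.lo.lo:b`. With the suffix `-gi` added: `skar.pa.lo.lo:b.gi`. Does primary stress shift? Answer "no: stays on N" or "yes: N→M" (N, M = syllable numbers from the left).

yes: 2→4

Base `skar.pa.lo.lo:b` (4 syllables):
  The final syllable (4, lo:b) is extrametrical; the stress domain is syllables 1–3.
  Weights: 1 skar L, 2 pa L, 3 lo L.
  No heavy syllable in the domain; default to the penultimate syllable (second from the end) of the domain = syllable 2.
  → primary stress on syllable 2.
Suffixed `skar.pa.lo.lo:b.gi` (5 syllables):
  The final syllable (5, gi) is extrametrical; the stress domain is syllables 1–4.
  Weights: 1 skar L, 2 pa L, 3 lo L, 4 lo:b H.
  Heavy syllables in the domain: 4. The leftmost is syllable 4 (lo:b).
  → primary stress on syllable 4.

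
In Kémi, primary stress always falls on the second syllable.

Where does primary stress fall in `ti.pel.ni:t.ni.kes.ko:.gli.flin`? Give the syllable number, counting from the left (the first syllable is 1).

2

The word has 8 syllables; the second syllable is syllable 2 (pel).
Primary stress: syllable 2 → ti.ˈpel.ni:t.ni.kes.ko:.gli.flin.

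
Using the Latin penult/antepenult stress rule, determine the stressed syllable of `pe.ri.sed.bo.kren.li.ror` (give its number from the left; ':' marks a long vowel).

Classical Latin: stress the penult if heavy (long vowel or closed), else the antepenult.
Weights: 5 kren H, 6 li L, 7 ror H.
The penult (syllable 6, li) is light, so stress falls on the antepenult (syllable 5, kren).
Stress on syllable 5: pe.ri.sed.bo.ˈkren.li.ror.

5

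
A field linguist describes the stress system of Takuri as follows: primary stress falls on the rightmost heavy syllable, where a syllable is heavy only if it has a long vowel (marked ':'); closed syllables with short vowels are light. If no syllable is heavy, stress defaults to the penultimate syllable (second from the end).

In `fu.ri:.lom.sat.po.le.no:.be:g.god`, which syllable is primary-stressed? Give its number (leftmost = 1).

8

Weights: 1 fu L, 2 ri: H, 3 lom L, 4 sat L, 5 po L, 6 le L, 7 no: H, 8 be:g H, 9 god L.
Heavy syllables in the domain: 2, 7, 8. The rightmost is syllable 8 (be:g).
Primary stress: syllable 8 → fu.ri:.lom.sat.po.le.no:.ˈbe:g.god.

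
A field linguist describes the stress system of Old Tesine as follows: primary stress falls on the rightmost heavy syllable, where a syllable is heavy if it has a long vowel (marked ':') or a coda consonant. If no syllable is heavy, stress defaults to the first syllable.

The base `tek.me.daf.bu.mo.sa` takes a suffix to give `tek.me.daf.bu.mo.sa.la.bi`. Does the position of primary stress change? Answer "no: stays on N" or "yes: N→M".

Base `tek.me.daf.bu.mo.sa` (6 syllables):
  Weights: 1 tek H, 2 me L, 3 daf H, 4 bu L, 5 mo L, 6 sa L.
  Heavy syllables in the domain: 1, 3. The rightmost is syllable 3 (daf).
  → primary stress on syllable 3.
Suffixed `tek.me.daf.bu.mo.sa.la.bi` (8 syllables):
  Weights: 1 tek H, 2 me L, 3 daf H, 4 bu L, 5 mo L, 6 sa L, 7 la L, 8 bi L.
  Heavy syllables in the domain: 1, 3. The rightmost is syllable 3 (daf).
  → primary stress on syllable 3.

no: stays on 3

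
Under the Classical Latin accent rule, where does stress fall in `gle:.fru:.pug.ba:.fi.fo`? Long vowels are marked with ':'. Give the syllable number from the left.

Classical Latin: stress the penult if heavy (long vowel or closed), else the antepenult.
Weights: 4 ba: H, 5 fi L, 6 fo L.
The penult (syllable 5, fi) is light, so stress falls on the antepenult (syllable 4, ba:).
Stress on syllable 4: gle:.fru:.pug.ˈba:.fi.fo.

4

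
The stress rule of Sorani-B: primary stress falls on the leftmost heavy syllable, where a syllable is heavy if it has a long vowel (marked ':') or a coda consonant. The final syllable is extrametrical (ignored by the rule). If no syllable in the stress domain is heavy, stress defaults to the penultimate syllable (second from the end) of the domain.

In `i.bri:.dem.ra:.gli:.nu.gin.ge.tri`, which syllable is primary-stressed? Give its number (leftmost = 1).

2

The final syllable (9, tri) is extrametrical; the stress domain is syllables 1–8.
Weights: 1 i L, 2 bri: H, 3 dem H, 4 ra: H, 5 gli: H, 6 nu L, 7 gin H, 8 ge L.
Heavy syllables in the domain: 2, 3, 4, 5, 7. The leftmost is syllable 2 (bri:).
Primary stress: syllable 2 → i.ˈbri:.dem.ra:.gli:.nu.gin.ge.tri.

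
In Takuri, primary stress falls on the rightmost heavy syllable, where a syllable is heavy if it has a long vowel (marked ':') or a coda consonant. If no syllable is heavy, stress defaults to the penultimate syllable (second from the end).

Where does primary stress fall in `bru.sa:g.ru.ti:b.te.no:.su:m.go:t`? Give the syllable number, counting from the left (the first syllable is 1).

Weights: 1 bru L, 2 sa:g H, 3 ru L, 4 ti:b H, 5 te L, 6 no: H, 7 su:m H, 8 go:t H.
Heavy syllables in the domain: 2, 4, 6, 7, 8. The rightmost is syllable 8 (go:t).
Primary stress: syllable 8 → bru.sa:g.ru.ti:b.te.no:.su:m.ˈgo:t.

8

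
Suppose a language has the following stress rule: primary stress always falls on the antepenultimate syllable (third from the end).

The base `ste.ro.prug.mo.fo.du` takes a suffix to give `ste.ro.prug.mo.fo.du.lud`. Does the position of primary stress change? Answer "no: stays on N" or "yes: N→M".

Base `ste.ro.prug.mo.fo.du` (6 syllables):
  The word has 6 syllables; the antepenultimate syllable (third from the end) is syllable 4 (mo).
  → primary stress on syllable 4.
Suffixed `ste.ro.prug.mo.fo.du.lud` (7 syllables):
  The word has 7 syllables; the antepenultimate syllable (third from the end) is syllable 5 (fo).
  → primary stress on syllable 5.

yes: 4→5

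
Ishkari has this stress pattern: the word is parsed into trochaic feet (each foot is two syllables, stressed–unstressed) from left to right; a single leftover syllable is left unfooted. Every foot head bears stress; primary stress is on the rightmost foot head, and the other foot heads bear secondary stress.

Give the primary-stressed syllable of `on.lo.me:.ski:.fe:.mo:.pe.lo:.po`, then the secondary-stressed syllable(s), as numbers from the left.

Parse left to right into trochaic (ˈσσ) feet: (ˈon.lo) (ˈme:.ski:) (ˈfe:.mo:) (ˈpe.lo:) po. Syllable 9 is left unfooted.
Foot heads (stressed positions): 1, 3, 5, 7.
End Rule Rightmost: primary stress on the rightmost head = syllable 7.
Secondary stress on 1, 3, 5: ˌon.lo.ˌme:.ski:.ˌfe:.mo:.ˈpe.lo:.po.

primary 7, secondary 1, 3, 5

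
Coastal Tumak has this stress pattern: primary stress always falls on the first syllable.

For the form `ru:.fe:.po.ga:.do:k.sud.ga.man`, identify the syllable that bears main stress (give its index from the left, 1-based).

1

The word has 8 syllables; the first syllable is syllable 1 (ru:).
Primary stress: syllable 1 → ˈru:.fe:.po.ga:.do:k.sud.ga.man.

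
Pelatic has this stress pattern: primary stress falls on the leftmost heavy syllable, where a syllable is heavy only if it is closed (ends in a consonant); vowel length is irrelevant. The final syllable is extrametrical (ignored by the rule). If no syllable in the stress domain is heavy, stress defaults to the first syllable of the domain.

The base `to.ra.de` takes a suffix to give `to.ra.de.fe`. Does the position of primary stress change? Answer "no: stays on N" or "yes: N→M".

Base `to.ra.de` (3 syllables):
  The final syllable (3, de) is extrametrical; the stress domain is syllables 1–2.
  Weights: 1 to L, 2 ra L.
  No heavy syllable in the domain; default to the first syllable of the domain = syllable 1.
  → primary stress on syllable 1.
Suffixed `to.ra.de.fe` (4 syllables):
  The final syllable (4, fe) is extrametrical; the stress domain is syllables 1–3.
  Weights: 1 to L, 2 ra L, 3 de L.
  No heavy syllable in the domain; default to the first syllable of the domain = syllable 1.
  → primary stress on syllable 1.

no: stays on 1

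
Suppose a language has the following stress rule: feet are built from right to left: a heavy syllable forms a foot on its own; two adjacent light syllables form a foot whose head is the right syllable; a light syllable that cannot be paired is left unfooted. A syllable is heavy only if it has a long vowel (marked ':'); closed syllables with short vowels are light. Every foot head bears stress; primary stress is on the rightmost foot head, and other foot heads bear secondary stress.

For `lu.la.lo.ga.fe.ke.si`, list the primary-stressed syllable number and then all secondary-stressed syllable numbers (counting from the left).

Weights: 1 lu L, 2 la L, 3 lo L, 4 ga L, 5 fe L, 6 ke L, 7 si L.
Parse right to left (heavy = foot alone; LL = one foot; stranded L unfooted): lu (la.ˈlo) (ga.ˈfe) (ke.ˈsi).
Foot heads: 3, 5, 7.
Primary stress on the rightmost head = syllable 7.
Secondary stress on 3, 5: lu.la.ˌlo.ga.ˌfe.ke.ˈsi.

primary 7, secondary 3, 5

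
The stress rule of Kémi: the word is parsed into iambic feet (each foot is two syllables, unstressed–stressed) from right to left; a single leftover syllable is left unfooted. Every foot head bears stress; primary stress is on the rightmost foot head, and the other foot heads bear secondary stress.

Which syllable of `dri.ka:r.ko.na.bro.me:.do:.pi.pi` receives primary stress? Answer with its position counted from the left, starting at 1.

9

Parse right to left into iambic (σˈσ) feet: dri (ka:r.ˈko) (na.ˈbro) (me:.ˈdo:) (pi.ˈpi). Syllable 1 is left unfooted.
Foot heads (stressed positions): 3, 5, 7, 9.
End Rule Rightmost: primary stress on the rightmost head = syllable 9.
Primary stress: syllable 9 → dri.ka:r.ko.na.bro.me:.do:.pi.ˈpi.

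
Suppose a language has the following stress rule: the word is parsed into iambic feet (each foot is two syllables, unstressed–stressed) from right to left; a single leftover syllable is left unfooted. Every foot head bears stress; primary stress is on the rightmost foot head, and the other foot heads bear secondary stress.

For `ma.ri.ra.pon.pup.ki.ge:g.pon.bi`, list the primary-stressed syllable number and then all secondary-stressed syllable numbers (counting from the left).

primary 9, secondary 3, 5, 7

Parse right to left into iambic (σˈσ) feet: ma (ri.ˈra) (pon.ˈpup) (ki.ˈge:g) (pon.ˈbi). Syllable 1 is left unfooted.
Foot heads (stressed positions): 3, 5, 7, 9.
End Rule Rightmost: primary stress on the rightmost head = syllable 9.
Secondary stress on 3, 5, 7: ma.ri.ˌra.pon.ˌpup.ki.ˌge:g.pon.ˈbi.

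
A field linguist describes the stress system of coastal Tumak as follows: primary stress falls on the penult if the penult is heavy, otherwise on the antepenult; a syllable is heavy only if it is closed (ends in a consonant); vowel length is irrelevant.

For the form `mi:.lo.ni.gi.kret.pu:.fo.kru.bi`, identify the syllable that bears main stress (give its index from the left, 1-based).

7

Weights: 7 fo L, 8 kru L, 9 bi L.
The penult (syllable 8, kru) is light, so stress falls on the antepenult (syllable 7, fo).
Primary stress: syllable 7 → mi:.lo.ni.gi.kret.pu:.ˈfo.kru.bi.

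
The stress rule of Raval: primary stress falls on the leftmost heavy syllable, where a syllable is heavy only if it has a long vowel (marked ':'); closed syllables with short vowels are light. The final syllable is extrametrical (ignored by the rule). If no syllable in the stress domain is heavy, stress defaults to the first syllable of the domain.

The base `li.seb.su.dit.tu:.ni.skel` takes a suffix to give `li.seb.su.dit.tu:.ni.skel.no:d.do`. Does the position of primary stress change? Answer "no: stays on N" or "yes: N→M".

Base `li.seb.su.dit.tu:.ni.skel` (7 syllables):
  The final syllable (7, skel) is extrametrical; the stress domain is syllables 1–6.
  Weights: 1 li L, 2 seb L, 3 su L, 4 dit L, 5 tu: H, 6 ni L.
  Heavy syllables in the domain: 5. The leftmost is syllable 5 (tu:).
  → primary stress on syllable 5.
Suffixed `li.seb.su.dit.tu:.ni.skel.no:d.do` (9 syllables):
  The final syllable (9, do) is extrametrical; the stress domain is syllables 1–8.
  Weights: 1 li L, 2 seb L, 3 su L, 4 dit L, 5 tu: H, 6 ni L, 7 skel L, 8 no:d H.
  Heavy syllables in the domain: 5, 8. The leftmost is syllable 5 (tu:).
  → primary stress on syllable 5.

no: stays on 5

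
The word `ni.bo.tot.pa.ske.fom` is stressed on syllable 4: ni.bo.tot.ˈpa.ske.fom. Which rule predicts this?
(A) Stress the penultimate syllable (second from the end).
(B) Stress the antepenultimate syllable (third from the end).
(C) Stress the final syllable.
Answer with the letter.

Rule A → syllable 5 (observed: 4).
Rule B → syllable 4 ✓.
Rule C → syllable 6 (observed: 4).

B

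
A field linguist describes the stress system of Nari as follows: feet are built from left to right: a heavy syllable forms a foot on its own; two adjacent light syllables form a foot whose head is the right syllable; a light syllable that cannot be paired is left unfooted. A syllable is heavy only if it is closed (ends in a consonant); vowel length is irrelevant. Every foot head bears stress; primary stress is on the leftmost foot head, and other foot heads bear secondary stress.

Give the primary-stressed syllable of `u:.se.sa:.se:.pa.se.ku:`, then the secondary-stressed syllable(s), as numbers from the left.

Weights: 1 u: L, 2 se L, 3 sa: L, 4 se: L, 5 pa L, 6 se L, 7 ku: L.
Parse left to right (heavy = foot alone; LL = one foot; stranded L unfooted): (u:.ˈse) (sa:.ˈse:) (pa.ˈse) ku:.
Foot heads: 2, 4, 6.
Primary stress on the leftmost head = syllable 2.
Secondary stress on 4, 6: u:.ˈse.sa:.ˌse:.pa.ˌse.ku:.

primary 2, secondary 4, 6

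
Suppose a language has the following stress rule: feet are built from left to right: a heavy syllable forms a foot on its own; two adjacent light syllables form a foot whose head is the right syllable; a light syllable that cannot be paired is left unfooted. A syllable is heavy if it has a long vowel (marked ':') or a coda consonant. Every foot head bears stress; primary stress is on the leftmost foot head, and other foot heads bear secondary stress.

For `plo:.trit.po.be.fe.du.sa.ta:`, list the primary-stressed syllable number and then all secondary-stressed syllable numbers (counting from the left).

primary 1, secondary 2, 4, 6, 8

Weights: 1 plo: H, 2 trit H, 3 po L, 4 be L, 5 fe L, 6 du L, 7 sa L, 8 ta: H.
Parse left to right (heavy = foot alone; LL = one foot; stranded L unfooted): (ˈplo:) (ˈtrit) (po.ˈbe) (fe.ˈdu) sa (ˈta:).
Foot heads: 1, 2, 4, 6, 8.
Primary stress on the leftmost head = syllable 1.
Secondary stress on 2, 4, 6, 8: ˈplo:.ˌtrit.po.ˌbe.fe.ˌdu.sa.ˌta:.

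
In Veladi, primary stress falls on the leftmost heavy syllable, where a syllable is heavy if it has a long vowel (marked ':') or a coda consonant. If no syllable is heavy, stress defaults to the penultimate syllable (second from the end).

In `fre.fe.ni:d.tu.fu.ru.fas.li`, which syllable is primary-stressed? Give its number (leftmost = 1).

Weights: 1 fre L, 2 fe L, 3 ni:d H, 4 tu L, 5 fu L, 6 ru L, 7 fas H, 8 li L.
Heavy syllables in the domain: 3, 7. The leftmost is syllable 3 (ni:d).
Primary stress: syllable 3 → fre.fe.ˈni:d.tu.fu.ru.fas.li.

3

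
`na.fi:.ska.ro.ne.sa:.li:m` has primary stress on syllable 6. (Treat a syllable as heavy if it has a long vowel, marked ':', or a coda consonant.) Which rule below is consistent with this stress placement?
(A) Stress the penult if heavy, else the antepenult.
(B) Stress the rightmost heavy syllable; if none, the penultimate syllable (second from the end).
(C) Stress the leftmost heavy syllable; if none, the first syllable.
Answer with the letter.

Rule A → syllable 6 ✓.
Rule B → syllable 7 (observed: 6).
Rule C → syllable 2 (observed: 6).

A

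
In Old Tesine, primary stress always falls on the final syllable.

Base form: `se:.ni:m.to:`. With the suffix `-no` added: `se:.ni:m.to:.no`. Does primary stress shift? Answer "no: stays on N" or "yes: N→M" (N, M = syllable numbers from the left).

yes: 3→4

Base `se:.ni:m.to:` (3 syllables):
  The word has 3 syllables; the final syllable is syllable 3 (to:).
  → primary stress on syllable 3.
Suffixed `se:.ni:m.to:.no` (4 syllables):
  The word has 4 syllables; the final syllable is syllable 4 (no).
  → primary stress on syllable 4.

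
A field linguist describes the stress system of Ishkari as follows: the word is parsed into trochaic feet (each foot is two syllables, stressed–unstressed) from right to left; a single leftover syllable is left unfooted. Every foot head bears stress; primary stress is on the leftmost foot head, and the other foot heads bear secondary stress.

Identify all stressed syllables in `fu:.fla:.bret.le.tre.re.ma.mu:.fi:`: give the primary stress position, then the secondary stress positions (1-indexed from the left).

Parse right to left into trochaic (ˈσσ) feet: fu: (ˈfla:.bret) (ˈle.tre) (ˈre.ma) (ˈmu:.fi:). Syllable 1 is left unfooted.
Foot heads (stressed positions): 2, 4, 6, 8.
End Rule Leftmost: primary stress on the leftmost head = syllable 2.
Secondary stress on 4, 6, 8: fu:.ˈfla:.bret.ˌle.tre.ˌre.ma.ˌmu:.fi:.

primary 2, secondary 4, 6, 8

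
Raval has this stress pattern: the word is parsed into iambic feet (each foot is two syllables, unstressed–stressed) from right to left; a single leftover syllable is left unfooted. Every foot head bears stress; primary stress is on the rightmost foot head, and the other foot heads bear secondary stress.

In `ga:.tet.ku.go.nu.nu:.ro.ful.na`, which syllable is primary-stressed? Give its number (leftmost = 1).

9

Parse right to left into iambic (σˈσ) feet: ga: (tet.ˈku) (go.ˈnu) (nu:.ˈro) (ful.ˈna). Syllable 1 is left unfooted.
Foot heads (stressed positions): 3, 5, 7, 9.
End Rule Rightmost: primary stress on the rightmost head = syllable 9.
Primary stress: syllable 9 → ga:.tet.ku.go.nu.nu:.ro.ful.ˈna.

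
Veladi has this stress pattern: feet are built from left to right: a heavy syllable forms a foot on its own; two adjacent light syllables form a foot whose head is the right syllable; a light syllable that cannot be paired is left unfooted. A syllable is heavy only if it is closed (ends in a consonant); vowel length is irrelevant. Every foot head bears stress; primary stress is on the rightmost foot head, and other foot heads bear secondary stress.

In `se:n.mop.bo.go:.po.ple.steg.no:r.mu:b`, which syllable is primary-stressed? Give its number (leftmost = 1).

Weights: 1 se:n H, 2 mop H, 3 bo L, 4 go: L, 5 po L, 6 ple L, 7 steg H, 8 no:r H, 9 mu:b H.
Parse left to right (heavy = foot alone; LL = one foot; stranded L unfooted): (ˈse:n) (ˈmop) (bo.ˈgo:) (po.ˈple) (ˈsteg) (ˈno:r) (ˈmu:b).
Foot heads: 1, 2, 4, 6, 7, 8, 9.
Primary stress on the rightmost head = syllable 9.
Primary stress: syllable 9 → se:n.mop.bo.go:.po.ple.steg.no:r.ˈmu:b.

9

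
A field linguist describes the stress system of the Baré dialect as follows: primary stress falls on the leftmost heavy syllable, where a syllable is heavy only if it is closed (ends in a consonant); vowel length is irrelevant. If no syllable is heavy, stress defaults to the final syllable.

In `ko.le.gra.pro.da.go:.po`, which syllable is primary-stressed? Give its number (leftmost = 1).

7

Weights: 1 ko L, 2 le L, 3 gra L, 4 pro L, 5 da L, 6 go: L, 7 po L.
No heavy syllable in the domain; default to the final syllable = syllable 7.
Primary stress: syllable 7 → ko.le.gra.pro.da.go:.ˈpo.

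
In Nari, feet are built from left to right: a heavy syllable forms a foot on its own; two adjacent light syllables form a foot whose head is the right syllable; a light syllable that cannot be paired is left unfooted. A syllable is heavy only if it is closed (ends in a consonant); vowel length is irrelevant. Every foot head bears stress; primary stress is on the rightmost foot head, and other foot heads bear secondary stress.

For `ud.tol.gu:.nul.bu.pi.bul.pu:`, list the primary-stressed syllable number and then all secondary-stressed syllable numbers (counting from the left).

Weights: 1 ud H, 2 tol H, 3 gu: L, 4 nul H, 5 bu L, 6 pi L, 7 bul H, 8 pu: L.
Parse left to right (heavy = foot alone; LL = one foot; stranded L unfooted): (ˈud) (ˈtol) gu: (ˈnul) (bu.ˈpi) (ˈbul) pu:.
Foot heads: 1, 2, 4, 6, 7.
Primary stress on the rightmost head = syllable 7.
Secondary stress on 1, 2, 4, 6: ˌud.ˌtol.gu:.ˌnul.bu.ˌpi.ˈbul.pu:.

primary 7, secondary 1, 2, 4, 6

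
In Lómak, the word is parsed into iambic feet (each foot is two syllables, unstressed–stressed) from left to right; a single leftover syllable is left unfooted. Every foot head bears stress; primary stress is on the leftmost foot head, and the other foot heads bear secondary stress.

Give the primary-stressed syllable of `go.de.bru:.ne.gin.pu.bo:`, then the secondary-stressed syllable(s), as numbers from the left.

Parse left to right into iambic (σˈσ) feet: (go.ˈde) (bru:.ˈne) (gin.ˈpu) bo:. Syllable 7 is left unfooted.
Foot heads (stressed positions): 2, 4, 6.
End Rule Leftmost: primary stress on the leftmost head = syllable 2.
Secondary stress on 4, 6: go.ˈde.bru:.ˌne.gin.ˌpu.bo:.

primary 2, secondary 4, 6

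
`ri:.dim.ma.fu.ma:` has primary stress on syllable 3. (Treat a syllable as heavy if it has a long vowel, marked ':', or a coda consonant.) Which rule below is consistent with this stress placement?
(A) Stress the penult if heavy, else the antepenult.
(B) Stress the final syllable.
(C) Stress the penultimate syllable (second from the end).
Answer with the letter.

Rule A → syllable 3 ✓.
Rule B → syllable 5 (observed: 3).
Rule C → syllable 4 (observed: 3).

A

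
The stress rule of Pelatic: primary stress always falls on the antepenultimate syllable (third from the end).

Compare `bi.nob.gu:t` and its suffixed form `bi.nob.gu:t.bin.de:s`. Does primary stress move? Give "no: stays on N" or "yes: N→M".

Base `bi.nob.gu:t` (3 syllables):
  The word has 3 syllables; the antepenultimate syllable (third from the end) is syllable 1 (bi).
  → primary stress on syllable 1.
Suffixed `bi.nob.gu:t.bin.de:s` (5 syllables):
  The word has 5 syllables; the antepenultimate syllable (third from the end) is syllable 3 (gu:t).
  → primary stress on syllable 3.

yes: 1→3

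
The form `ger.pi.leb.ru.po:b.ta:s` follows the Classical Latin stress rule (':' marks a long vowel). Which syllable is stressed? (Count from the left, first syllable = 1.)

5

Classical Latin: stress the penult if heavy (long vowel or closed), else the antepenult.
Weights: 4 ru L, 5 po:b H, 6 ta:s H.
The penult (syllable 5, po:b) is heavy, so it takes stress.
Stress on syllable 5: ger.pi.leb.ru.ˈpo:b.ta:s.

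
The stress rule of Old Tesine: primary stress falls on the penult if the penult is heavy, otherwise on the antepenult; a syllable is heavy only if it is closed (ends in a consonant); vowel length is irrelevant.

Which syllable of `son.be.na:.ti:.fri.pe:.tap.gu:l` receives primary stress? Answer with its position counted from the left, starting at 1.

7

Weights: 6 pe: L, 7 tap H, 8 gu:l H.
The penult (syllable 7, tap) is heavy, so it takes stress.
Primary stress: syllable 7 → son.be.na:.ti:.fri.pe:.ˈtap.gu:l.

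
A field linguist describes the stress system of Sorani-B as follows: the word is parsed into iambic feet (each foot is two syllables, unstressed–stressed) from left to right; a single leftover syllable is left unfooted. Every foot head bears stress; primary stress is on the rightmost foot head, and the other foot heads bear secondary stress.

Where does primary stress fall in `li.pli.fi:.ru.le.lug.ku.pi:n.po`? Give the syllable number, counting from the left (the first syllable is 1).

8

Parse left to right into iambic (σˈσ) feet: (li.ˈpli) (fi:.ˈru) (le.ˈlug) (ku.ˈpi:n) po. Syllable 9 is left unfooted.
Foot heads (stressed positions): 2, 4, 6, 8.
End Rule Rightmost: primary stress on the rightmost head = syllable 8.
Primary stress: syllable 8 → li.pli.fi:.ru.le.lug.ku.ˈpi:n.po.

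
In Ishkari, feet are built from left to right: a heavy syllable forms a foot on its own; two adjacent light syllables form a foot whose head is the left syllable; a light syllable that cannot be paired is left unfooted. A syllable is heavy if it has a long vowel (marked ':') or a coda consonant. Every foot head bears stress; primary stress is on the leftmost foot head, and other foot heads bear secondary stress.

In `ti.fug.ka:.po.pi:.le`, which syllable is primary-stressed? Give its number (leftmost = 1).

2

Weights: 1 ti L, 2 fug H, 3 ka: H, 4 po L, 5 pi: H, 6 le L.
Parse left to right (heavy = foot alone; LL = one foot; stranded L unfooted): ti (ˈfug) (ˈka:) po (ˈpi:) le.
Foot heads: 2, 3, 5.
Primary stress on the leftmost head = syllable 2.
Primary stress: syllable 2 → ti.ˈfug.ka:.po.pi:.le.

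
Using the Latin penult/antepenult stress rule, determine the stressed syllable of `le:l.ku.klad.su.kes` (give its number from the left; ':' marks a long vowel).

Classical Latin: stress the penult if heavy (long vowel or closed), else the antepenult.
Weights: 3 klad H, 4 su L, 5 kes H.
The penult (syllable 4, su) is light, so stress falls on the antepenult (syllable 3, klad).
Stress on syllable 3: le:l.ku.ˈklad.su.kes.

3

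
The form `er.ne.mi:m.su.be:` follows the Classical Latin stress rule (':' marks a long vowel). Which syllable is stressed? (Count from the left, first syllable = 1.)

3

Classical Latin: stress the penult if heavy (long vowel or closed), else the antepenult.
Weights: 3 mi:m H, 4 su L, 5 be: H.
The penult (syllable 4, su) is light, so stress falls on the antepenult (syllable 3, mi:m).
Stress on syllable 3: er.ne.ˈmi:m.su.be:.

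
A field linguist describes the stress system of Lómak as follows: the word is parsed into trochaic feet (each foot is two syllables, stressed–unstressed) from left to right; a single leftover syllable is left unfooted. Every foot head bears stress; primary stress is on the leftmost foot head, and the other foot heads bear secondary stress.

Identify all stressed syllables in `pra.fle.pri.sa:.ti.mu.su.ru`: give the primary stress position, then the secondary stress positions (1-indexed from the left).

primary 1, secondary 3, 5, 7

Parse left to right into trochaic (ˈσσ) feet: (ˈpra.fle) (ˈpri.sa:) (ˈti.mu) (ˈsu.ru).
Foot heads (stressed positions): 1, 3, 5, 7.
End Rule Leftmost: primary stress on the leftmost head = syllable 1.
Secondary stress on 3, 5, 7: ˈpra.fle.ˌpri.sa:.ˌti.mu.ˌsu.ru.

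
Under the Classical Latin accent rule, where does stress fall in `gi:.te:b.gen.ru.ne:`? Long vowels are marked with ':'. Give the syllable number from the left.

3

Classical Latin: stress the penult if heavy (long vowel or closed), else the antepenult.
Weights: 3 gen H, 4 ru L, 5 ne: H.
The penult (syllable 4, ru) is light, so stress falls on the antepenult (syllable 3, gen).
Stress on syllable 3: gi:.te:b.ˈgen.ru.ne:.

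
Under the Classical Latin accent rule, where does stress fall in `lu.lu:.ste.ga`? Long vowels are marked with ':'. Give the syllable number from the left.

Classical Latin: stress the penult if heavy (long vowel or closed), else the antepenult.
Weights: 2 lu: H, 3 ste L, 4 ga L.
The penult (syllable 3, ste) is light, so stress falls on the antepenult (syllable 2, lu:).
Stress on syllable 2: lu.ˈlu:.ste.ga.

2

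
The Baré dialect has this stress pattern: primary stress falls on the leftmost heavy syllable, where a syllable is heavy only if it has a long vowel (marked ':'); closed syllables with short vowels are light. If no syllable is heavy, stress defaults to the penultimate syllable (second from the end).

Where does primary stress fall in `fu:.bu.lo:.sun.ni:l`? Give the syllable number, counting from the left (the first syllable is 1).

Weights: 1 fu: H, 2 bu L, 3 lo: H, 4 sun L, 5 ni:l H.
Heavy syllables in the domain: 1, 3, 5. The leftmost is syllable 1 (fu:).
Primary stress: syllable 1 → ˈfu:.bu.lo:.sun.ni:l.

1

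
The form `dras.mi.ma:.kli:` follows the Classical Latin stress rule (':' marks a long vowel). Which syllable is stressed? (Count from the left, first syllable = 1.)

3

Classical Latin: stress the penult if heavy (long vowel or closed), else the antepenult.
Weights: 2 mi L, 3 ma: H, 4 kli: H.
The penult (syllable 3, ma:) is heavy, so it takes stress.
Stress on syllable 3: dras.mi.ˈma:.kli:.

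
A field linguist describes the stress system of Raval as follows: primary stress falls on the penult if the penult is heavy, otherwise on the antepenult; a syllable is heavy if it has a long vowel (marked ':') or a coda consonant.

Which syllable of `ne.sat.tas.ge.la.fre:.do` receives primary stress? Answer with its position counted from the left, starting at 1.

6

Weights: 5 la L, 6 fre: H, 7 do L.
The penult (syllable 6, fre:) is heavy, so it takes stress.
Primary stress: syllable 6 → ne.sat.tas.ge.la.ˈfre:.do.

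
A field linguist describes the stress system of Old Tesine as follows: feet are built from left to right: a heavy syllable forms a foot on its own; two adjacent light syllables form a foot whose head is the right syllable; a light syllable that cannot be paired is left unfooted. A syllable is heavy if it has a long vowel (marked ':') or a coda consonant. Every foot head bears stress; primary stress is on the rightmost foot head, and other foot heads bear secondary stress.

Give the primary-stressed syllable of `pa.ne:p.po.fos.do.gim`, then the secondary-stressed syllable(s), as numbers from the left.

Weights: 1 pa L, 2 ne:p H, 3 po L, 4 fos H, 5 do L, 6 gim H.
Parse left to right (heavy = foot alone; LL = one foot; stranded L unfooted): pa (ˈne:p) po (ˈfos) do (ˈgim).
Foot heads: 2, 4, 6.
Primary stress on the rightmost head = syllable 6.
Secondary stress on 2, 4: pa.ˌne:p.po.ˌfos.do.ˈgim.

primary 6, secondary 2, 4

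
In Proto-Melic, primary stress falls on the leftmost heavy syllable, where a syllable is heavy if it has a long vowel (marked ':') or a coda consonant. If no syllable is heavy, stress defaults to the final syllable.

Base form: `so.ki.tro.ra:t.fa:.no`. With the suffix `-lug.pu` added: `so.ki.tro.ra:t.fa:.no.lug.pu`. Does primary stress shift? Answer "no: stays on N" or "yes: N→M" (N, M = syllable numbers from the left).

no: stays on 4

Base `so.ki.tro.ra:t.fa:.no` (6 syllables):
  Weights: 1 so L, 2 ki L, 3 tro L, 4 ra:t H, 5 fa: H, 6 no L.
  Heavy syllables in the domain: 4, 5. The leftmost is syllable 4 (ra:t).
  → primary stress on syllable 4.
Suffixed `so.ki.tro.ra:t.fa:.no.lug.pu` (8 syllables):
  Weights: 1 so L, 2 ki L, 3 tro L, 4 ra:t H, 5 fa: H, 6 no L, 7 lug H, 8 pu L.
  Heavy syllables in the domain: 4, 5, 7. The leftmost is syllable 4 (ra:t).
  → primary stress on syllable 4.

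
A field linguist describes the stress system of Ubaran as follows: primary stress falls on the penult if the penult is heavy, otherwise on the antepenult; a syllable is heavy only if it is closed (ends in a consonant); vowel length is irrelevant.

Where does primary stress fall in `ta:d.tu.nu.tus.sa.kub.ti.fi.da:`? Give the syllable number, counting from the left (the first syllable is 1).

7

Weights: 7 ti L, 8 fi L, 9 da: L.
The penult (syllable 8, fi) is light, so stress falls on the antepenult (syllable 7, ti).
Primary stress: syllable 7 → ta:d.tu.nu.tus.sa.kub.ˈti.fi.da:.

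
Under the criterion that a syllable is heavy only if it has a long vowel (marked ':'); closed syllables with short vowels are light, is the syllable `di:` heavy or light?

heavy

`di:`: long vowel, open (no coda). Long vowel → heavy.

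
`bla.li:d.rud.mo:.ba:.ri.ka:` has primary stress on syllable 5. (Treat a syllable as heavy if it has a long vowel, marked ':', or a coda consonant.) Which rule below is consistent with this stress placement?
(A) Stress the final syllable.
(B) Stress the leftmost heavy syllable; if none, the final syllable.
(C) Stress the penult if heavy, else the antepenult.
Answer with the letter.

C

Rule A → syllable 7 (observed: 5).
Rule B → syllable 2 (observed: 5).
Rule C → syllable 5 ✓.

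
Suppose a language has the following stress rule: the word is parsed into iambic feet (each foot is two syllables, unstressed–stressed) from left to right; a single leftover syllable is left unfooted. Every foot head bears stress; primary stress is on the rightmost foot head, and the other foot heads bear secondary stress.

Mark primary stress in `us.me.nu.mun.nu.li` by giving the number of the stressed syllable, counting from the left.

Parse left to right into iambic (σˈσ) feet: (us.ˈme) (nu.ˈmun) (nu.ˈli).
Foot heads (stressed positions): 2, 4, 6.
End Rule Rightmost: primary stress on the rightmost head = syllable 6.
Primary stress: syllable 6 → us.me.nu.mun.nu.ˈli.

6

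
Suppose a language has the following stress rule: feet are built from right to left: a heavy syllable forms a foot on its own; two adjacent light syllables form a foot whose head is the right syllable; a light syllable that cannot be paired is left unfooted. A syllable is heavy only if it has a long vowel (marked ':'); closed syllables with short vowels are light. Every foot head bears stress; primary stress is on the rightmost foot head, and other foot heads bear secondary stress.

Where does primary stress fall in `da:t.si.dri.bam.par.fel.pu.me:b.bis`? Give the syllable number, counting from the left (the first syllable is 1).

8

Weights: 1 da:t H, 2 si L, 3 dri L, 4 bam L, 5 par L, 6 fel L, 7 pu L, 8 me:b H, 9 bis L.
Parse right to left (heavy = foot alone; LL = one foot; stranded L unfooted): (ˈda:t) (si.ˈdri) (bam.ˈpar) (fel.ˈpu) (ˈme:b) bis.
Foot heads: 1, 3, 5, 7, 8.
Primary stress on the rightmost head = syllable 8.
Primary stress: syllable 8 → da:t.si.dri.bam.par.fel.pu.ˈme:b.bis.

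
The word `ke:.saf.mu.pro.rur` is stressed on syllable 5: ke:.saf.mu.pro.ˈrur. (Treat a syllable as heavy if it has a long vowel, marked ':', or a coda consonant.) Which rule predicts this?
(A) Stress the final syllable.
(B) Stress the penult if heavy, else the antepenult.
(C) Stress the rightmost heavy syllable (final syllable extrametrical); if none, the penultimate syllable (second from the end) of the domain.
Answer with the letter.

A

Rule A → syllable 5 ✓.
Rule B → syllable 3 (observed: 5).
Rule C → syllable 2 (observed: 5).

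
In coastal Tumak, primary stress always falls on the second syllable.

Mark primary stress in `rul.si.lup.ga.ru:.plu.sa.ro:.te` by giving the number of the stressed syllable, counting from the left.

2

The word has 9 syllables; the second syllable is syllable 2 (si).
Primary stress: syllable 2 → rul.ˈsi.lup.ga.ru:.plu.sa.ro:.te.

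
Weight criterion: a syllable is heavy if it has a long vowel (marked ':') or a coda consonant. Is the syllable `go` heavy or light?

light

`go`: short vowel, open (no coda). Short vowel, open → light.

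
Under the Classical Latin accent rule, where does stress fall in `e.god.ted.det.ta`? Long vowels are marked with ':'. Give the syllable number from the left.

4

Classical Latin: stress the penult if heavy (long vowel or closed), else the antepenult.
Weights: 3 ted H, 4 det H, 5 ta L.
The penult (syllable 4, det) is heavy, so it takes stress.
Stress on syllable 4: e.god.ted.ˈdet.ta.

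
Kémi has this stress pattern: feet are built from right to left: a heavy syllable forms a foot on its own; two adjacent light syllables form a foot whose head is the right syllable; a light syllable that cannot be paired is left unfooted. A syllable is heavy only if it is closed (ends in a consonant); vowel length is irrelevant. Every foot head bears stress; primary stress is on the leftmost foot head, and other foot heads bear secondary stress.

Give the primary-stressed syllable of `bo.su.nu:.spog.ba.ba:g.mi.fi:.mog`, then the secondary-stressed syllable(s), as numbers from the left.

primary 3, secondary 4, 6, 8, 9

Weights: 1 bo L, 2 su L, 3 nu: L, 4 spog H, 5 ba L, 6 ba:g H, 7 mi L, 8 fi: L, 9 mog H.
Parse right to left (heavy = foot alone; LL = one foot; stranded L unfooted): bo (su.ˈnu:) (ˈspog) ba (ˈba:g) (mi.ˈfi:) (ˈmog).
Foot heads: 3, 4, 6, 8, 9.
Primary stress on the leftmost head = syllable 3.
Secondary stress on 4, 6, 8, 9: bo.su.ˈnu:.ˌspog.ba.ˌba:g.mi.ˌfi:.ˌmog.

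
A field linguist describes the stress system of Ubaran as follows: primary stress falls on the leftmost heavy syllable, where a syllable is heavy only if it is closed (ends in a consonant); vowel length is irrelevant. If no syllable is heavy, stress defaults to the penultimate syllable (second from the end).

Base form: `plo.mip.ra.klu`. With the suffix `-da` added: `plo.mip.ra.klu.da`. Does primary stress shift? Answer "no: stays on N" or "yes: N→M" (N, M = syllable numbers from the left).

Base `plo.mip.ra.klu` (4 syllables):
  Weights: 1 plo L, 2 mip H, 3 ra L, 4 klu L.
  Heavy syllables in the domain: 2. The leftmost is syllable 2 (mip).
  → primary stress on syllable 2.
Suffixed `plo.mip.ra.klu.da` (5 syllables):
  Weights: 1 plo L, 2 mip H, 3 ra L, 4 klu L, 5 da L.
  Heavy syllables in the domain: 2. The leftmost is syllable 2 (mip).
  → primary stress on syllable 2.

no: stays on 2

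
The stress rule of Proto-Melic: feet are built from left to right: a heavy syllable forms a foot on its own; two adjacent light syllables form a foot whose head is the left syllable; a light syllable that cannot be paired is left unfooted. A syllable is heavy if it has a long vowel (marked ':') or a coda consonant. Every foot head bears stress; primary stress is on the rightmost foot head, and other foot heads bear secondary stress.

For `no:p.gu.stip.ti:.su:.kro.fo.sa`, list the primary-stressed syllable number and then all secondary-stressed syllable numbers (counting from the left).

primary 6, secondary 1, 3, 4, 5

Weights: 1 no:p H, 2 gu L, 3 stip H, 4 ti: H, 5 su: H, 6 kro L, 7 fo L, 8 sa L.
Parse left to right (heavy = foot alone; LL = one foot; stranded L unfooted): (ˈno:p) gu (ˈstip) (ˈti:) (ˈsu:) (ˈkro.fo) sa.
Foot heads: 1, 3, 4, 5, 6.
Primary stress on the rightmost head = syllable 6.
Secondary stress on 1, 3, 4, 5: ˌno:p.gu.ˌstip.ˌti:.ˌsu:.ˈkro.fo.sa.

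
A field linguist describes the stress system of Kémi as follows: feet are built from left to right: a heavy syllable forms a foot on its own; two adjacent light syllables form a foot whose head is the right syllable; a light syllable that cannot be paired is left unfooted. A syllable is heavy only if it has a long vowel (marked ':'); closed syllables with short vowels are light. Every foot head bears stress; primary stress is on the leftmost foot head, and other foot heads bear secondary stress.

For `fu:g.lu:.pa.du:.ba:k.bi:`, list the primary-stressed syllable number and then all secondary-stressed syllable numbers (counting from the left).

Weights: 1 fu:g H, 2 lu: H, 3 pa L, 4 du: H, 5 ba:k H, 6 bi: H.
Parse left to right (heavy = foot alone; LL = one foot; stranded L unfooted): (ˈfu:g) (ˈlu:) pa (ˈdu:) (ˈba:k) (ˈbi:).
Foot heads: 1, 2, 4, 5, 6.
Primary stress on the leftmost head = syllable 1.
Secondary stress on 2, 4, 5, 6: ˈfu:g.ˌlu:.pa.ˌdu:.ˌba:k.ˌbi:.

primary 1, secondary 2, 4, 5, 6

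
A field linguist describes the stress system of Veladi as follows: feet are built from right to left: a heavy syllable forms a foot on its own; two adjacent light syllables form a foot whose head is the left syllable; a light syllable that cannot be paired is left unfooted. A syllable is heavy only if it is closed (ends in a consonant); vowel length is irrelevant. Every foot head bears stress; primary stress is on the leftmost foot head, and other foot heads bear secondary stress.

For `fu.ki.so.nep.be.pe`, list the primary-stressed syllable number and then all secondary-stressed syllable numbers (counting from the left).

Weights: 1 fu L, 2 ki L, 3 so L, 4 nep H, 5 be L, 6 pe L.
Parse right to left (heavy = foot alone; LL = one foot; stranded L unfooted): fu (ˈki.so) (ˈnep) (ˈbe.pe).
Foot heads: 2, 4, 5.
Primary stress on the leftmost head = syllable 2.
Secondary stress on 4, 5: fu.ˈki.so.ˌnep.ˌbe.pe.

primary 2, secondary 4, 5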